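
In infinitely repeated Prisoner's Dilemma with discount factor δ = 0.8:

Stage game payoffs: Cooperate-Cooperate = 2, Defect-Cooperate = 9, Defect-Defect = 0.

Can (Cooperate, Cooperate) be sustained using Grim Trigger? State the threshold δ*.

δ* = 0.7778; since δ = 0.8 ≥ 0.7778, cooperation can be sustained

Work:
For Grim Trigger:
Cooperate forever: 2/(1-δ)
Defect then punished: 9 + 0·δ/(1-δ)
Need: 2/(1-δ) ≥ 9 + 0·δ/(1-δ)
Solving: δ ≥ (T-R)/(T-P) = (9-2)/(9-0) = 0.7778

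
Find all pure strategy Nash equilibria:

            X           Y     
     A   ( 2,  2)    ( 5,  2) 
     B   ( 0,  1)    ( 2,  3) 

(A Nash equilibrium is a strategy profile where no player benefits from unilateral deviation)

Nash equilibrium: (A, X), (A, Y)

Work:
Best responses:
  P1 vs X: payoffs [2, 0] → best response A (payoff 2)
  P1 vs Y: payoffs [5, 2] → best response A (payoff 5)
  P2 vs A: payoffs [2, 2] → best response X/Y (payoff 2)
  P2 vs B: payoffs [1, 3] → best response Y (payoff 3)
Mutual best responses: (A,X), (A,Y) → Nash equilibria.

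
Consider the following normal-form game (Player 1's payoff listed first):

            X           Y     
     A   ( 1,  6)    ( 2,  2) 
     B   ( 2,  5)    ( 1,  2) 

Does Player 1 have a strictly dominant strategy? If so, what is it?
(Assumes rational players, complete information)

No strictly dominant strategy exists for Player 1

Work:
A strategy strictly dominates another if it gives a strictly higher payoff against every opponent action. Compare each pair of P1's strategies column-by-column:
  A vs B: [1 vs 2, 2 vs 1] → A does not strictly dominate B (column X: 1 ≤ 2)
  B vs A: [2 vs 1, 1 vs 2] → B does not strictly dominate A (column Y: 1 ≤ 2)
No single strategy strictly dominates all others → no strictly dominant strategy.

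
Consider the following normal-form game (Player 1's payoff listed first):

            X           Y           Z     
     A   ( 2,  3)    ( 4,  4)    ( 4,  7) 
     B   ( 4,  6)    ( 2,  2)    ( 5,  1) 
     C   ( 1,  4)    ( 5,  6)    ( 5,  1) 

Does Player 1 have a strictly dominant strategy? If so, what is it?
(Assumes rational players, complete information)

No strictly dominant strategy exists for Player 1

Work:
A strategy strictly dominates another if it gives a strictly higher payoff against every opponent action. Compare each pair of P1's strategies column-by-column:
  A vs B: [2 vs 4, 4 vs 2, 4 vs 5] → A does not strictly dominate B (column X: 2 ≤ 4)
  A vs C: [2 vs 1, 4 vs 5, 4 vs 5] → A does not strictly dominate C (column Y: 4 ≤ 5)
  B vs A: [4 vs 2, 2 vs 4, 5 vs 4] → B does not strictly dominate A (column Y: 2 ≤ 4)
  B vs C: [4 vs 1, 2 vs 5, 5 vs 5] → B does not strictly dominate C (column Y: 2 ≤ 5)
  C vs A: [1 vs 2, 5 vs 4, 5 vs 4] → C does not strictly dominate A (column X: 1 ≤ 2)
  C vs B: [1 vs 4, 5 vs 2, 5 vs 5] → C does not strictly dominate B (column X: 1 ≤ 4)
No single strategy strictly dominates all others → no strictly dominant strategy.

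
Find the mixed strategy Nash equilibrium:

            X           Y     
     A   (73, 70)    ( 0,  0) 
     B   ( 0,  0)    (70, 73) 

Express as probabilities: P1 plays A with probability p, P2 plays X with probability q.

p = 0.5105, q = 0.4895

Work:
Find probabilities that make opponent indifferent:
P2 chooses q to make P1 indifferent between A and B
P1 chooses p to make P2 indifferent between X and Y
Mixed NE: P1 plays (A: 0.5105, B: 0.4895), P2 plays (X: 0.4895, Y: 0.5105)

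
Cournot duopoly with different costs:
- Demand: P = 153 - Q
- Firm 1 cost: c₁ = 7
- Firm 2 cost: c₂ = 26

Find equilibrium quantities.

q₁* = 55.0, q₂* = 36.0

Work:
Reaction: q₁ = (153 - 7 - q₂)/2
Reaction: q₂ = (153 - 26 - q₁)/2
Solve simultaneously:
q₁* = (153 - 2×7 + 26)/3 = 55.0
q₂* = (153 - 2×26 + 7)/3 = 36.0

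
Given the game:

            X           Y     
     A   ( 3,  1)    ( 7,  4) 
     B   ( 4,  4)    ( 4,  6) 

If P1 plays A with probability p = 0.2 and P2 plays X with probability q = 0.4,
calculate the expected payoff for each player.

E[P1] = 4.28, E[P2] = 4.72

Work:
E[P1] = p·q·π₁(A,X) + p·(1-q)·π₁(A,Y) + (1-p)·q·π₁(B,X) + (1-p)·(1-q)·π₁(B,Y)
= 0.2·0.4·3 + 0.2·0.6·7 + 0.8·0.4·4 + 0.8·0.6·4
= 4.28

E[P2] = 4.72 (similar calculation)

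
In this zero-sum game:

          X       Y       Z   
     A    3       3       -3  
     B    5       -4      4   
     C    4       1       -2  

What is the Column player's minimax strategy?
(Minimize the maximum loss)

Column should play Y, value = 3

Work:
Column player minimizes Row's maximum payoff:
Column X: max payoff to Row = 5
Column Y: max payoff to Row = 3
Column Z: max payoff to Row = 4
Minimum is 3, achieved by column Y.
Minimax strategy: Y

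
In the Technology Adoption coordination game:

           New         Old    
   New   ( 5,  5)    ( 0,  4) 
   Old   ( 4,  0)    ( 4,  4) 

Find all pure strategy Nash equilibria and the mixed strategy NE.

Pure NE: (New, New) and (Old, Old); Mixed NE: p = 0.8, q = 0.8

Work:
Check pure NE:
(New, New): (5, 5) - no unilateral deviation beneficial
(Old, Old): (4, 4) - no unilateral deviation beneficial
Mixed NE: P1 plays New with p = 0.8, P2 plays New with q = 0.8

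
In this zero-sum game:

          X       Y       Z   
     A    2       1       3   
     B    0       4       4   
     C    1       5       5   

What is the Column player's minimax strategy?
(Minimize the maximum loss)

Column should play X, value = 2

Work:
Column player minimizes Row's maximum payoff:
Column X: max payoff to Row = 2
Column Y: max payoff to Row = 5
Column Z: max payoff to Row = 5
Minimum is 2, achieved by column X.
Minimax strategy: X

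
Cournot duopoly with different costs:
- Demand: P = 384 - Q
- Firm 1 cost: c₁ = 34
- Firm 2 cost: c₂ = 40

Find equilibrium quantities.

q₁* = 118.67, q₂* = 112.67

Work:
Reaction: q₁ = (384 - 34 - q₂)/2
Reaction: q₂ = (384 - 40 - q₁)/2
Solve simultaneously:
q₁* = (384 - 2×34 + 40)/3 = 118.67
q₂* = (384 - 2×40 + 34)/3 = 112.67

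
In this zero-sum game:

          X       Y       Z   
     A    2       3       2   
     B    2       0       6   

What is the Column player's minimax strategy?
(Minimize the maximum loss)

Column should play X, value = 2

Work:
Column player minimizes Row's maximum payoff:
Column X: max payoff to Row = 2
Column Y: max payoff to Row = 3
Column Z: max payoff to Row = 6
Minimum is 2, achieved by column X.
Minimax strategy: X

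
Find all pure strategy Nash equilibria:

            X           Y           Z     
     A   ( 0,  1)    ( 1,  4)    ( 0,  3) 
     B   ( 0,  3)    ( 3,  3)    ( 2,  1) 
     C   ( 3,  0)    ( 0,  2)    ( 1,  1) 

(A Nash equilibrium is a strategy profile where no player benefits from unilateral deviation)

Nash equilibrium: (B, Y)

Work:
Best responses:
  P1 vs X: payoffs [0, 0, 3] → best response C (payoff 3)
  P1 vs Y: payoffs [1, 3, 0] → best response B (payoff 3)
  P1 vs Z: payoffs [0, 2, 1] → best response B (payoff 2)
  P2 vs A: payoffs [1, 4, 3] → best response Y (payoff 4)
  P2 vs B: payoffs [3, 3, 1] → best response X/Y (payoff 3)
  P2 vs C: payoffs [0, 2, 1] → best response Y (payoff 2)
Mutual best responses: (B,Y) → Nash equilibria.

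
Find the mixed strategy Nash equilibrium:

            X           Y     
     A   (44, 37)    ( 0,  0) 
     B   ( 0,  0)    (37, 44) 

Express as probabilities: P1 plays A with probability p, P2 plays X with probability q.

p = 0.5432, q = 0.4568

Work:
Find probabilities that make opponent indifferent:
P2 chooses q to make P1 indifferent between A and B
P1 chooses p to make P2 indifferent between X and Y
Mixed NE: P1 plays (A: 0.5432, B: 0.4568), P2 plays (X: 0.4568, Y: 0.5432)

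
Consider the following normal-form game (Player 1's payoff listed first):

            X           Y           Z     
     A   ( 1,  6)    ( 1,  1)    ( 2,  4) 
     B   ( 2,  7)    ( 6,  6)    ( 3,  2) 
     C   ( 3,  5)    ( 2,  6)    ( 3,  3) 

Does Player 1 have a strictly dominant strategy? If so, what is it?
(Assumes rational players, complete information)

No strictly dominant strategy exists for Player 1

Work:
A strategy strictly dominates another if it gives a strictly higher payoff against every opponent action. Compare each pair of P1's strategies column-by-column:
  A vs B: [1 vs 2, 1 vs 6, 2 vs 3] → A does not strictly dominate B (column X: 1 ≤ 2)
  A vs C: [1 vs 3, 1 vs 2, 2 vs 3] → A does not strictly dominate C (column X: 1 ≤ 3)
  B vs A: [2 vs 1, 6 vs 1, 3 vs 2] → B strictly dominates A
  B vs C: [2 vs 3, 6 vs 2, 3 vs 3] → B does not strictly dominate C (column X: 2 ≤ 3)
  C vs A: [3 vs 1, 2 vs 1, 3 vs 2] → C strictly dominates A
  C vs B: [3 vs 2, 2 vs 6, 3 vs 3] → C does not strictly dominate B (column Y: 2 ≤ 6)
No single strategy strictly dominates all others → no strictly dominant strategy.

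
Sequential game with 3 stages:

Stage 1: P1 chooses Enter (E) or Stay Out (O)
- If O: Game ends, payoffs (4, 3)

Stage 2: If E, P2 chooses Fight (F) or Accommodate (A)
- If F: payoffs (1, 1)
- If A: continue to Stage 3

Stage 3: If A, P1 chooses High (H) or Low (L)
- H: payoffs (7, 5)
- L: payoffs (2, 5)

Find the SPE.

SPE: (E, A, H); Outcome (7, 5)

Work:
Stage 3: P1 chooses H (7 vs 2)
Stage 2: P2: F->1, A->5 (anticipating H). Choose A
Stage 1: P1: O->4, E->7 (anticipating A, H). Choose E
SPE path: E -> A -> H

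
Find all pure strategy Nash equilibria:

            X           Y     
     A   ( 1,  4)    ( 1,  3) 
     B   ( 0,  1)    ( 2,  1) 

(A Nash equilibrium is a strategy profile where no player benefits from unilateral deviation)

Nash equilibrium: (A, X), (B, Y)

Work:
Best responses:
  P1 vs X: payoffs [1, 0] → best response A (payoff 1)
  P1 vs Y: payoffs [1, 2] → best response B (payoff 2)
  P2 vs A: payoffs [4, 3] → best response X (payoff 4)
  P2 vs B: payoffs [1, 1] → best response X/Y (payoff 1)
Mutual best responses: (A,X), (B,Y) → Nash equilibria.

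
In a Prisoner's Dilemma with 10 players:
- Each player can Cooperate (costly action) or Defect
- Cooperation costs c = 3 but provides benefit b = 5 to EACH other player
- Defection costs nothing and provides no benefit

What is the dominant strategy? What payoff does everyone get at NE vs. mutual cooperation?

Dominant: Defect; NE payoff = 0; Coop payoff = 42

Work:
Defect dominates (saves cost c = 3, benefit to others is external)
NE: All defect → everyone gets 0
If all cooperate: each receives (9)×5 - 3 = 42
Social dilemma: 42 > 0 but NE gives 0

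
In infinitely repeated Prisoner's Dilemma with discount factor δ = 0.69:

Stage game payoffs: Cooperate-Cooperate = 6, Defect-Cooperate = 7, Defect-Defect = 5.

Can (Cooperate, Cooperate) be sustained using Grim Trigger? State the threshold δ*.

δ* = 0.5; since δ = 0.69 ≥ 0.5, cooperation can be sustained

Work:
For Grim Trigger:
Cooperate forever: 6/(1-δ)
Defect then punished: 7 + 5·δ/(1-δ)
Need: 6/(1-δ) ≥ 7 + 5·δ/(1-δ)
Solving: δ ≥ (T-R)/(T-P) = (7-6)/(7-5) = 0.5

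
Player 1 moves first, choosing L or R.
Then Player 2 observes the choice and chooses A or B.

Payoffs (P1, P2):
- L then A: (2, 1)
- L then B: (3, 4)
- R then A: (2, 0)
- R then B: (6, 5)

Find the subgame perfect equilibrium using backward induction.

P1 plays R, P2 plays B after L and B after R; Payoff (6, 5)

Work:
Backward induction:
After L: P2 chooses B → P1 gets 3
After R: P2 chooses B → P1 gets 6
P1 chooses R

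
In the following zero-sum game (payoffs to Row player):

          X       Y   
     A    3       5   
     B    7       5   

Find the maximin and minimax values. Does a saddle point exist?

Maximin = 5, Minimax = 5, Saddle: True

Work:
Row minimums: [3, 5] → maximin = 5
Column maximums: [7, 5] → minimax = 5
Saddle point exists! Game value = 5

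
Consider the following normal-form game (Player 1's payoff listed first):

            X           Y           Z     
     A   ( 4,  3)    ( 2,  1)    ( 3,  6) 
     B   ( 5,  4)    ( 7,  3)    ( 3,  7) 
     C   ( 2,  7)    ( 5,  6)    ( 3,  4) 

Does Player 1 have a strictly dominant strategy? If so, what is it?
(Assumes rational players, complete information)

No strictly dominant strategy exists for Player 1

Work:
A strategy strictly dominates another if it gives a strictly higher payoff against every opponent action. Compare each pair of P1's strategies column-by-column:
  A vs B: [4 vs 5, 2 vs 7, 3 vs 3] → A does not strictly dominate B (column X: 4 ≤ 5)
  A vs C: [4 vs 2, 2 vs 5, 3 vs 3] → A does not strictly dominate C (column Y: 2 ≤ 5)
  B vs A: [5 vs 4, 7 vs 2, 3 vs 3] → B does not strictly dominate A (column Z: 3 ≤ 3)
  B vs C: [5 vs 2, 7 vs 5, 3 vs 3] → B does not strictly dominate C (column Z: 3 ≤ 3)
  C vs A: [2 vs 4, 5 vs 2, 3 vs 3] → C does not strictly dominate A (column X: 2 ≤ 4)
  C vs B: [2 vs 5, 5 vs 7, 3 vs 3] → C does not strictly dominate B (column X: 2 ≤ 5)
No single strategy strictly dominates all others → no strictly dominant strategy.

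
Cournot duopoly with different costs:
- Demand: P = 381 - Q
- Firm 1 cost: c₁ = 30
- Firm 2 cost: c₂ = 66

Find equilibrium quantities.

q₁* = 129.0, q₂* = 93.0

Work:
Reaction: q₁ = (381 - 30 - q₂)/2
Reaction: q₂ = (381 - 66 - q₁)/2
Solve simultaneously:
q₁* = (381 - 2×30 + 66)/3 = 129.0
q₂* = (381 - 2×66 + 30)/3 = 93.0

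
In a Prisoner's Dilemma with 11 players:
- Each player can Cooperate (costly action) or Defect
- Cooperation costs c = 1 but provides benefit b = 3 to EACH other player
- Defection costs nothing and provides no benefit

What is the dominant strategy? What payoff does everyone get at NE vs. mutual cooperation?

Dominant: Defect; NE payoff = 0; Coop payoff = 29

Work:
Defect dominates (saves cost c = 1, benefit to others is external)
NE: All defect → everyone gets 0
If all cooperate: each receives (10)×3 - 1 = 29
Social dilemma: 29 > 0 but NE gives 0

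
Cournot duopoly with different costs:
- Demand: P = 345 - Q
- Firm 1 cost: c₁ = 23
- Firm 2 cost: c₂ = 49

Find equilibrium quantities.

q₁* = 116.0, q₂* = 90.0

Work:
Reaction: q₁ = (345 - 23 - q₂)/2
Reaction: q₂ = (345 - 49 - q₁)/2
Solve simultaneously:
q₁* = (345 - 2×23 + 49)/3 = 116.0
q₂* = (345 - 2×49 + 23)/3 = 90.0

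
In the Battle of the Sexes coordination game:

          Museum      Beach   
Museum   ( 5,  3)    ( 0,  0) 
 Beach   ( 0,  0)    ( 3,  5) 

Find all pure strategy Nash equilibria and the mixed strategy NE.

Pure NE: (Museum, Museum) and (Beach, Beach); Mixed NE: p = 0.625, q = 0.375

Work:
Check pure NE:
(Museum, Museum): (5, 3) - no unilateral deviation beneficial
(Beach, Beach): (3, 5) - no unilateral deviation beneficial
Mixed NE: P1 plays Museum with p = 0.625, P2 plays Museum with q = 0.375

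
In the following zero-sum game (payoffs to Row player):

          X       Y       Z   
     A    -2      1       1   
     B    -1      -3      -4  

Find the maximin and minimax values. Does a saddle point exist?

Maximin = -2, Minimax = -1, Saddle: False

Work:
Row minimums: [-2, -4] → maximin = -2
Column maximums: [-1, 1, 1] → minimax = -1
No saddle point (maximin ≠ minimax). Mixed strategy needed.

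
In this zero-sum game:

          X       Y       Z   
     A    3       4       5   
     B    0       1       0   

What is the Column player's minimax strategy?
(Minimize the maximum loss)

Column should play X, value = 3

Work:
Column player minimizes Row's maximum payoff:
Column X: max payoff to Row = 3
Column Y: max payoff to Row = 4
Column Z: max payoff to Row = 5
Minimum is 3, achieved by column X.
Minimax strategy: X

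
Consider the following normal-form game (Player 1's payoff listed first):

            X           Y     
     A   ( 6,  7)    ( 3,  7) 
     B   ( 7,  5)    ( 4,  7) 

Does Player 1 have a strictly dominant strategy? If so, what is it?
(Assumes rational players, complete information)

Yes, Player 1's strictly dominant strategy is B

Work:
A strategy strictly dominates another if it gives a strictly higher payoff against every opponent action. Compare each pair of P1's strategies column-by-column:
  A vs B: [6 vs 7, 3 vs 4] → A does not strictly dominate B (column X: 6 ≤ 7)
  B vs A: [7 vs 6, 4 vs 3] → B strictly dominates A
B strictly dominates every other strategy → strictly dominant.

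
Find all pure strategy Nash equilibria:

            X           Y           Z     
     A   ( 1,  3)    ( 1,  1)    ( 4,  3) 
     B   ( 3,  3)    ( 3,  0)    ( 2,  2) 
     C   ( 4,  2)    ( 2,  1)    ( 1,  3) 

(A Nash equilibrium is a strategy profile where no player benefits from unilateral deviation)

Nash equilibrium: (A, Z)

Work:
Best responses:
  P1 vs X: payoffs [1, 3, 4] → best response C (payoff 4)
  P1 vs Y: payoffs [1, 3, 2] → best response B (payoff 3)
  P1 vs Z: payoffs [4, 2, 1] → best response A (payoff 4)
  P2 vs A: payoffs [3, 1, 3] → best response X/Z (payoff 3)
  P2 vs B: payoffs [3, 0, 2] → best response X (payoff 3)
  P2 vs C: payoffs [2, 1, 3] → best response Z (payoff 3)
Mutual best responses: (A,Z) → Nash equilibria.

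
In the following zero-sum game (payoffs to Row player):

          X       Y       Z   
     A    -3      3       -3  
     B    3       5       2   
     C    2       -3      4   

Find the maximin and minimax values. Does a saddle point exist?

Maximin = 2, Minimax = 3, Saddle: False

Work:
Row minimums: [-3, 2, -3] → maximin = 2
Column maximums: [3, 5, 4] → minimax = 3
No saddle point (maximin ≠ minimax). Mixed strategy needed.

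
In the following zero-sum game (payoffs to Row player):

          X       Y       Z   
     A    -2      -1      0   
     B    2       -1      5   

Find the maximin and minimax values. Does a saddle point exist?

Maximin = -1, Minimax = -1, Saddle: True

Work:
Row minimums: [-2, -1] → maximin = -1
Column maximums: [2, -1, 5] → minimax = -1
Saddle point exists! Game value = -1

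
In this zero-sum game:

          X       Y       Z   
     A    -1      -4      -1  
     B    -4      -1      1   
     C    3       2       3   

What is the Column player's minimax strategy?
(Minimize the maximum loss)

Column should play Y, value = 2

Work:
Column player minimizes Row's maximum payoff:
Column X: max payoff to Row = 3
Column Y: max payoff to Row = 2
Column Z: max payoff to Row = 3
Minimum is 2, achieved by column Y.
Minimax strategy: Y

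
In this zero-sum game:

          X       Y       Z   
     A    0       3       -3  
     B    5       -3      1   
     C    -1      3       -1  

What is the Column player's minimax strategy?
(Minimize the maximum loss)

Column should play Z, value = 1

Work:
Column player minimizes Row's maximum payoff:
Column X: max payoff to Row = 5
Column Y: max payoff to Row = 3
Column Z: max payoff to Row = 1
Minimum is 1, achieved by column Z.
Minimax strategy: Z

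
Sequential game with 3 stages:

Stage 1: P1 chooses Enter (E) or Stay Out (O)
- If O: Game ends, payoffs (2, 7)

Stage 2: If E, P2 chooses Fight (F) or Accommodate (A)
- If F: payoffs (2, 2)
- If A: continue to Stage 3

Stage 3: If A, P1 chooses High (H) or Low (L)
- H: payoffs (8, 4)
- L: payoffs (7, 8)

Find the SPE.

SPE: (E, A, H); Outcome (8, 4)

Work:
Stage 3: P1 chooses H (8 vs 7)
Stage 2: P2: F->2, A->4 (anticipating H). Choose A
Stage 1: P1: O->2, E->8 (anticipating A, H). Choose E
SPE path: E -> A -> H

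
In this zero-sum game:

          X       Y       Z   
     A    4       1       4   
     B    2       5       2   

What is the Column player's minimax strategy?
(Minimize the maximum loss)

Column should play X or Z (all achieve the minimum), value = 4

Work:
Column player minimizes Row's maximum payoff:
Column X: max payoff to Row = 4
Column Y: max payoff to Row = 5
Column Z: max payoff to Row = 4
Minimum is 4, achieved by columns X, Z (tied).
Each of X or Z is a minimax strategy.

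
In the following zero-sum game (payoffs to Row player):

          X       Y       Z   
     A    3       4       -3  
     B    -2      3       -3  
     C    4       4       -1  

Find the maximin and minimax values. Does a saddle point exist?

Maximin = -1, Minimax = -1, Saddle: True

Work:
Row minimums: [-3, -3, -1] → maximin = -1
Column maximums: [4, 4, -1] → minimax = -1
Saddle point exists! Game value = -1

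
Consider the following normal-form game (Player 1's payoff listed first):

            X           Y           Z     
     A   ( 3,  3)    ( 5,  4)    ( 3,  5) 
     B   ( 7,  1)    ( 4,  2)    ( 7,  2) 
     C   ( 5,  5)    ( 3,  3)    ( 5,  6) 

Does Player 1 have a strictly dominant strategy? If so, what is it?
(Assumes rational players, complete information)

No strictly dominant strategy exists for Player 1

Work:
A strategy strictly dominates another if it gives a strictly higher payoff against every opponent action. Compare each pair of P1's strategies column-by-column:
  A vs B: [3 vs 7, 5 vs 4, 3 vs 7] → A does not strictly dominate B (column X: 3 ≤ 7)
  A vs C: [3 vs 5, 5 vs 3, 3 vs 5] → A does not strictly dominate C (column X: 3 ≤ 5)
  B vs A: [7 vs 3, 4 vs 5, 7 vs 3] → B does not strictly dominate A (column Y: 4 ≤ 5)
  B vs C: [7 vs 5, 4 vs 3, 7 vs 5] → B strictly dominates C
  C vs A: [5 vs 3, 3 vs 5, 5 vs 3] → C does not strictly dominate A (column Y: 3 ≤ 5)
  C vs B: [5 vs 7, 3 vs 4, 5 vs 7] → C does not strictly dominate B (column X: 5 ≤ 7)
No single strategy strictly dominates all others → no strictly dominant strategy.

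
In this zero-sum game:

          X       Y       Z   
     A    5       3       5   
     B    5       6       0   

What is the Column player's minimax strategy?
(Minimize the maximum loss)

Column should play X or Z (all achieve the minimum), value = 5

Work:
Column player minimizes Row's maximum payoff:
Column X: max payoff to Row = 5
Column Y: max payoff to Row = 6
Column Z: max payoff to Row = 5
Minimum is 5, achieved by columns X, Z (tied).
Each of X or Z is a minimax strategy.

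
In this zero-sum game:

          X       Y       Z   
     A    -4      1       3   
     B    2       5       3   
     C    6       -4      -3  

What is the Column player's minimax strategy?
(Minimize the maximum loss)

Column should play Z, value = 3

Work:
Column player minimizes Row's maximum payoff:
Column X: max payoff to Row = 6
Column Y: max payoff to Row = 5
Column Z: max payoff to Row = 3
Minimum is 3, achieved by column Z.
Minimax strategy: Z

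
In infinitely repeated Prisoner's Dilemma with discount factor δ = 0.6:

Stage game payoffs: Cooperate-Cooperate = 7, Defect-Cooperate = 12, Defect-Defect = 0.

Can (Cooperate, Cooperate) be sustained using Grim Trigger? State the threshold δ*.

δ* = 0.4167; since δ = 0.6 ≥ 0.4167, cooperation can be sustained

Work:
For Grim Trigger:
Cooperate forever: 7/(1-δ)
Defect then punished: 12 + 0·δ/(1-δ)
Need: 7/(1-δ) ≥ 12 + 0·δ/(1-δ)
Solving: δ ≥ (T-R)/(T-P) = (12-7)/(12-0) = 0.4167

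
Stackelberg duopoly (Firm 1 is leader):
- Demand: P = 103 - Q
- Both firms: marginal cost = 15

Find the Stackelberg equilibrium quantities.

q₁* (leader) = 44.0, q₂* (follower) = 22.0

Work:
Follower's reaction: q₂ = (a - c - q₁)/2
Leader substitutes: π₁ = q₁·(a - q₁ - (a-c-q₁)/2 - c)
FOC: q₁* = (103 - 15)/2 = 44.00
Then: q₂* = (103 - 15 - 44.0)/2 = 22.00
Leader has first-mover advantage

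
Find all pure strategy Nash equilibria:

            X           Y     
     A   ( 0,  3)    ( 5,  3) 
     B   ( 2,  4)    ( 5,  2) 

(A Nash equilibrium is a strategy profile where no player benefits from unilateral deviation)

Nash equilibrium: (A, Y), (B, X)

Work:
Best responses:
  P1 vs X: payoffs [0, 2] → best response B (payoff 2)
  P1 vs Y: payoffs [5, 5] → best response A/B (payoff 5)
  P2 vs A: payoffs [3, 3] → best response X/Y (payoff 3)
  P2 vs B: payoffs [4, 2] → best response X (payoff 4)
Mutual best responses: (A,Y), (B,X) → Nash equilibria.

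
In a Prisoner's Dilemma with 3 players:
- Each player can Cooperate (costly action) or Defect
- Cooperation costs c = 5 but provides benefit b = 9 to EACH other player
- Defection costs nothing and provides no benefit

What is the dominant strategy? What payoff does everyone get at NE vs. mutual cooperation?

Dominant: Defect; NE payoff = 0; Coop payoff = 13

Work:
Defect dominates (saves cost c = 5, benefit to others is external)
NE: All defect → everyone gets 0
If all cooperate: each receives (2)×9 - 5 = 13
Social dilemma: 13 > 0 but NE gives 0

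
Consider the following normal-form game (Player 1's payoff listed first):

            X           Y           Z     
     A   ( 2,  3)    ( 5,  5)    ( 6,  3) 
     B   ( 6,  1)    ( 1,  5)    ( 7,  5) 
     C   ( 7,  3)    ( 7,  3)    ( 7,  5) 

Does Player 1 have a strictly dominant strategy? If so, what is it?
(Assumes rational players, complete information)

No strictly dominant strategy exists for Player 1

Work:
A strategy strictly dominates another if it gives a strictly higher payoff against every opponent action. Compare each pair of P1's strategies column-by-column:
  A vs B: [2 vs 6, 5 vs 1, 6 vs 7] → A does not strictly dominate B (column X: 2 ≤ 6)
  A vs C: [2 vs 7, 5 vs 7, 6 vs 7] → A does not strictly dominate C (column X: 2 ≤ 7)
  B vs A: [6 vs 2, 1 vs 5, 7 vs 6] → B does not strictly dominate A (column Y: 1 ≤ 5)
  B vs C: [6 vs 7, 1 vs 7, 7 vs 7] → B does not strictly dominate C (column X: 6 ≤ 7)
  C vs A: [7 vs 2, 7 vs 5, 7 vs 6] → C strictly dominates A
  C vs B: [7 vs 6, 7 vs 1, 7 vs 7] → C does not strictly dominate B (column Z: 7 ≤ 7)
No single strategy strictly dominates all others → no strictly dominant strategy.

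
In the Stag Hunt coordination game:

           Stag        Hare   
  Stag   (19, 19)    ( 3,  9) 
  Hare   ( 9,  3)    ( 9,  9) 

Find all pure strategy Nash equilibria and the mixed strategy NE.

Pure NE: (Stag, Stag) and (Hare, Hare); Mixed NE: p = 0.375, q = 0.375

Work:
Check pure NE:
(Stag, Stag): (19, 19) - no unilateral deviation beneficial
(Hare, Hare): (9, 9) - no unilateral deviation beneficial
Mixed NE: P1 plays Stag with p = 0.375, P2 plays Stag with q = 0.375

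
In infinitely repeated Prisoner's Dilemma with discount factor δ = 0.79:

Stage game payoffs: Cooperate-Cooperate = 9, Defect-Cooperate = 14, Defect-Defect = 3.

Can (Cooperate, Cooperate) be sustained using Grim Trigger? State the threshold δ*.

δ* = 0.4545; since δ = 0.79 ≥ 0.4545, cooperation can be sustained

Work:
For Grim Trigger:
Cooperate forever: 9/(1-δ)
Defect then punished: 14 + 3·δ/(1-δ)
Need: 9/(1-δ) ≥ 14 + 3·δ/(1-δ)
Solving: δ ≥ (T-R)/(T-P) = (14-9)/(14-3) = 0.4545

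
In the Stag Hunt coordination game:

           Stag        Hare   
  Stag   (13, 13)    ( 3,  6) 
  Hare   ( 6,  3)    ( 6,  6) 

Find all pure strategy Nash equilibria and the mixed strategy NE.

Pure NE: (Stag, Stag) and (Hare, Hare); Mixed NE: p = 0.3, q = 0.3

Work:
Check pure NE:
(Stag, Stag): (13, 13) - no unilateral deviation beneficial
(Hare, Hare): (6, 6) - no unilateral deviation beneficial
Mixed NE: P1 plays Stag with p = 0.3, P2 plays Stag with q = 0.3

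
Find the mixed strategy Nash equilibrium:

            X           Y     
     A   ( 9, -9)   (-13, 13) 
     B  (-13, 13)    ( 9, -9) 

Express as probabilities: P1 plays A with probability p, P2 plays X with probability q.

p = 0.5, q = 0.5

Work:
Find probabilities that make opponent indifferent:
P2 chooses q to make P1 indifferent between A and B
P1 chooses p to make P2 indifferent between X and Y
Mixed NE: P1 plays (A: 0.5, B: 0.5), P2 plays (X: 0.5, Y: 0.5)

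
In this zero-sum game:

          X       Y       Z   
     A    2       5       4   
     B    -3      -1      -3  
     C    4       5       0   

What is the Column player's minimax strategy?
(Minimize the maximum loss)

Column should play X or Z (all achieve the minimum), value = 4

Work:
Column player minimizes Row's maximum payoff:
Column X: max payoff to Row = 4
Column Y: max payoff to Row = 5
Column Z: max payoff to Row = 4
Minimum is 4, achieved by columns X, Z (tied).
Each of X or Z is a minimax strategy.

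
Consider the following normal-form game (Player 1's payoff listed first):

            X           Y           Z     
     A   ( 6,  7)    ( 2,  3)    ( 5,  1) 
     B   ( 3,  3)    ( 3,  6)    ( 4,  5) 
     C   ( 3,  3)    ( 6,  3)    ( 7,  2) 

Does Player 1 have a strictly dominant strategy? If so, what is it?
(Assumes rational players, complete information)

No strictly dominant strategy exists for Player 1

Work:
A strategy strictly dominates another if it gives a strictly higher payoff against every opponent action. Compare each pair of P1's strategies column-by-column:
  A vs B: [6 vs 3, 2 vs 3, 5 vs 4] → A does not strictly dominate B (column Y: 2 ≤ 3)
  A vs C: [6 vs 3, 2 vs 6, 5 vs 7] → A does not strictly dominate C (column Y: 2 ≤ 6)
  B vs A: [3 vs 6, 3 vs 2, 4 vs 5] → B does not strictly dominate A (column X: 3 ≤ 6)
  B vs C: [3 vs 3, 3 vs 6, 4 vs 7] → B does not strictly dominate C (column X: 3 ≤ 3)
  C vs A: [3 vs 6, 6 vs 2, 7 vs 5] → C does not strictly dominate A (column X: 3 ≤ 6)
  C vs B: [3 vs 3, 6 vs 3, 7 vs 4] → C does not strictly dominate B (column X: 3 ≤ 3)
No single strategy strictly dominates all others → no strictly dominant strategy.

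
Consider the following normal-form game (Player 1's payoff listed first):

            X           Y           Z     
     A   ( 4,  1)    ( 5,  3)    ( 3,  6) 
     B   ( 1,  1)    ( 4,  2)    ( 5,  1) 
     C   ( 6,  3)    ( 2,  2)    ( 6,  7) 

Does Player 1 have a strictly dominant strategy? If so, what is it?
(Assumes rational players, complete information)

No strictly dominant strategy exists for Player 1

Work:
A strategy strictly dominates another if it gives a strictly higher payoff against every opponent action. Compare each pair of P1's strategies column-by-column:
  A vs B: [4 vs 1, 5 vs 4, 3 vs 5] → A does not strictly dominate B (column Z: 3 ≤ 5)
  A vs C: [4 vs 6, 5 vs 2, 3 vs 6] → A does not strictly dominate C (column X: 4 ≤ 6)
  B vs A: [1 vs 4, 4 vs 5, 5 vs 3] → B does not strictly dominate A (column X: 1 ≤ 4)
  B vs C: [1 vs 6, 4 vs 2, 5 vs 6] → B does not strictly dominate C (column X: 1 ≤ 6)
  C vs A: [6 vs 4, 2 vs 5, 6 vs 3] → C does not strictly dominate A (column Y: 2 ≤ 5)
  C vs B: [6 vs 1, 2 vs 4, 6 vs 5] → C does not strictly dominate B (column Y: 2 ≤ 4)
No single strategy strictly dominates all others → no strictly dominant strategy.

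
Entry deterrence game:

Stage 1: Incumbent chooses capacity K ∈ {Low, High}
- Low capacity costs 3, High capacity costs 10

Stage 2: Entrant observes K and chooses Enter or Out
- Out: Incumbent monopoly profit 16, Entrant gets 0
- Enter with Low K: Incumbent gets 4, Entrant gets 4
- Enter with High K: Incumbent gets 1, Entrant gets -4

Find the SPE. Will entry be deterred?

SPE: (High, Enter|Low, Out|High); Entry deterred. Incumbent net profit = 6

Work:
After Low K: Entrant enters (4 > 0)
After High K: Entrant stays out (-4 < 0)
Incumbent: Low → 4−3=1, High → 16−10=6
Incumbent chooses High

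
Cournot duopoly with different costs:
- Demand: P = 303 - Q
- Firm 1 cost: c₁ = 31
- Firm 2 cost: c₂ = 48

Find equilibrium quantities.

q₁* = 96.33, q₂* = 79.33

Work:
Reaction: q₁ = (303 - 31 - q₂)/2
Reaction: q₂ = (303 - 48 - q₁)/2
Solve simultaneously:
q₁* = (303 - 2×31 + 48)/3 = 96.33
q₂* = (303 - 2×48 + 31)/3 = 79.33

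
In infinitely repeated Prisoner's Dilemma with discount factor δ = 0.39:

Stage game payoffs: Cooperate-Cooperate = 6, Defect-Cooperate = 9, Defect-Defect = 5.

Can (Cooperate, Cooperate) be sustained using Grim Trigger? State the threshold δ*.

δ* = 0.75; since δ = 0.39 < 0.75, cooperation cannot be sustained

Work:
For Grim Trigger:
Cooperate forever: 6/(1-δ)
Defect then punished: 9 + 5·δ/(1-δ)
Need: 6/(1-δ) ≥ 9 + 5·δ/(1-δ)
Solving: δ ≥ (T-R)/(T-P) = (9-6)/(9-5) = 0.75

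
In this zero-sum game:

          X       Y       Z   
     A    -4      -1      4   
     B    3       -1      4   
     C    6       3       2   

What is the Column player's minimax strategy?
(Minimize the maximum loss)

Column should play Y, value = 3

Work:
Column player minimizes Row's maximum payoff:
Column X: max payoff to Row = 6
Column Y: max payoff to Row = 3
Column Z: max payoff to Row = 4
Minimum is 3, achieved by column Y.
Minimax strategy: Y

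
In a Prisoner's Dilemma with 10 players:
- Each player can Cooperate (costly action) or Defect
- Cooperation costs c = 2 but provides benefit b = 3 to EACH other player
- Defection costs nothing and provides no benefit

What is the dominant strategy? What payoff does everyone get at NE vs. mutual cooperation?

Dominant: Defect; NE payoff = 0; Coop payoff = 25

Work:
Defect dominates (saves cost c = 2, benefit to others is external)
NE: All defect → everyone gets 0
If all cooperate: each receives (9)×3 - 2 = 25
Social dilemma: 25 > 0 but NE gives 0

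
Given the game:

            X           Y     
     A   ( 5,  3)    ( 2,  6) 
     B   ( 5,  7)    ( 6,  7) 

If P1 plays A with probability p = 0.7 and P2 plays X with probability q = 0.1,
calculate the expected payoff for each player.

E[P1] = 3.38, E[P2] = 6.09

Work:
E[P1] = p·q·π₁(A,X) + p·(1-q)·π₁(A,Y) + (1-p)·q·π₁(B,X) + (1-p)·(1-q)·π₁(B,Y)
= 0.7·0.1·5 + 0.7·0.9·2 + 0.3·0.1·5 + 0.3·0.9·6
= 3.38

E[P2] = 6.09 (similar calculation)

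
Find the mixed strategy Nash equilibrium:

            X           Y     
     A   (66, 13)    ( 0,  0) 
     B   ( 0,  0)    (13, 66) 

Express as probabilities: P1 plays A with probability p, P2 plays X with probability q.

p = 0.8354, q = 0.1646

Work:
Find probabilities that make opponent indifferent:
P2 chooses q to make P1 indifferent between A and B
P1 chooses p to make P2 indifferent between X and Y
Mixed NE: P1 plays (A: 0.8354, B: 0.1646), P2 plays (X: 0.1646, Y: 0.8354)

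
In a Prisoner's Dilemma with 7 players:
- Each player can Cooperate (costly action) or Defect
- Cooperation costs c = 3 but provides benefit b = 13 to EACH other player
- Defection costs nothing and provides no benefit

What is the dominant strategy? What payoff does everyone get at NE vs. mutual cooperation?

Dominant: Defect; NE payoff = 0; Coop payoff = 75

Work:
Defect dominates (saves cost c = 3, benefit to others is external)
NE: All defect → everyone gets 0
If all cooperate: each receives (6)×13 - 3 = 75
Social dilemma: 75 > 0 but NE gives 0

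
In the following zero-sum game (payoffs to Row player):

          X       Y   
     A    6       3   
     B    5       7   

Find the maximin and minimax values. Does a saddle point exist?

Maximin = 5, Minimax = 6, Saddle: False

Work:
Row minimums: [3, 5] → maximin = 5
Column maximums: [6, 7] → minimax = 6
No saddle point (maximin ≠ minimax). Mixed strategy needed.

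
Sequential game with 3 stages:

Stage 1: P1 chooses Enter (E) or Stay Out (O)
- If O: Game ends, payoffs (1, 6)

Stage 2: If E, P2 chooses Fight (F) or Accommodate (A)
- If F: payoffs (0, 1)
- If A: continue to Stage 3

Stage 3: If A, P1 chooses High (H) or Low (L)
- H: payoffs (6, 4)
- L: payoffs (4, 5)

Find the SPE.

SPE: (E, A, H); Outcome (6, 4)

Work:
Stage 3: P1 chooses H (6 vs 4)
Stage 2: P2: F->1, A->4 (anticipating H). Choose A
Stage 1: P1: O->1, E->6 (anticipating A, H). Choose E
SPE path: E -> A -> H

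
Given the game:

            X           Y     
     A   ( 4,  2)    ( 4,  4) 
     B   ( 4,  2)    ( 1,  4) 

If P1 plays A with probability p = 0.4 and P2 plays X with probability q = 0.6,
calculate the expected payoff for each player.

E[P1] = 3.28, E[P2] = 2.8

Work:
E[P1] = p·q·π₁(A,X) + p·(1-q)·π₁(A,Y) + (1-p)·q·π₁(B,X) + (1-p)·(1-q)·π₁(B,Y)
= 0.4·0.6·4 + 0.4·0.4·4 + 0.6·0.6·4 + 0.6·0.4·1
= 3.28

E[P2] = 2.8 (similar calculation)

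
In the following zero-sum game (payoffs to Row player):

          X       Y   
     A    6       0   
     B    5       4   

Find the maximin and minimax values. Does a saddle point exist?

Maximin = 4, Minimax = 4, Saddle: True

Work:
Row minimums: [0, 4] → maximin = 4
Column maximums: [6, 4] → minimax = 4
Saddle point exists! Game value = 4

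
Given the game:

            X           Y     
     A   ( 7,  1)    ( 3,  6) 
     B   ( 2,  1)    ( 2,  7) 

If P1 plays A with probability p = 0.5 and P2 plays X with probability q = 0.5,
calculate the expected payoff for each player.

E[P1] = 3.5, E[P2] = 3.75

Work:
E[P1] = p·q·π₁(A,X) + p·(1-q)·π₁(A,Y) + (1-p)·q·π₁(B,X) + (1-p)·(1-q)·π₁(B,Y)
= 0.5·0.5·7 + 0.5·0.5·3 + 0.5·0.5·2 + 0.5·0.5·2
= 3.5

E[P2] = 3.75 (similar calculation)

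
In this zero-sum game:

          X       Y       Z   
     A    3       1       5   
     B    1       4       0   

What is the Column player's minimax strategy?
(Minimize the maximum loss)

Column should play X, value = 3

Work:
Column player minimizes Row's maximum payoff:
Column X: max payoff to Row = 3
Column Y: max payoff to Row = 4
Column Z: max payoff to Row = 5
Minimum is 3, achieved by column X.
Minimax strategy: X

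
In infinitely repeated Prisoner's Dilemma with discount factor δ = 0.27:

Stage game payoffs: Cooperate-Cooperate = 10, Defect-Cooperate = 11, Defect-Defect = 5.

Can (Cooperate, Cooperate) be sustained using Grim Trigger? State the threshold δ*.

δ* = 0.1667; since δ = 0.27 ≥ 0.1667, cooperation can be sustained

Work:
For Grim Trigger:
Cooperate forever: 10/(1-δ)
Defect then punished: 11 + 5·δ/(1-δ)
Need: 10/(1-δ) ≥ 11 + 5·δ/(1-δ)
Solving: δ ≥ (T-R)/(T-P) = (11-10)/(11-5) = 0.1667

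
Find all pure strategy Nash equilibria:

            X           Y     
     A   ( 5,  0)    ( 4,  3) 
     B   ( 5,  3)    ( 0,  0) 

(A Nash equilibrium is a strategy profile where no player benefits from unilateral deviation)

Nash equilibrium: (A, Y), (B, X)

Work:
Best responses:
  P1 vs X: payoffs [5, 5] → best response A/B (payoff 5)
  P1 vs Y: payoffs [4, 0] → best response A (payoff 4)
  P2 vs A: payoffs [0, 3] → best response Y (payoff 3)
  P2 vs B: payoffs [3, 0] → best response X (payoff 3)
Mutual best responses: (A,Y), (B,X) → Nash equilibria.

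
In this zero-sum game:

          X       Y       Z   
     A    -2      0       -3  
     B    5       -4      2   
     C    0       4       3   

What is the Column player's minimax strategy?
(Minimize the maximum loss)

Column should play Z, value = 3

Work:
Column player minimizes Row's maximum payoff:
Column X: max payoff to Row = 5
Column Y: max payoff to Row = 4
Column Z: max payoff to Row = 3
Minimum is 3, achieved by column Z.
Minimax strategy: Z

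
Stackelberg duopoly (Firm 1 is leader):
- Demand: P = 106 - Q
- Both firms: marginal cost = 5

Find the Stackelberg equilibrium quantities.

q₁* (leader) = 50.5, q₂* (follower) = 25.25

Work:
Follower's reaction: q₂ = (a - c - q₁)/2
Leader substitutes: π₁ = q₁·(a - q₁ - (a-c-q₁)/2 - c)
FOC: q₁* = (106 - 5)/2 = 50.50
Then: q₂* = (106 - 5 - 50.5)/2 = 25.25
Leader has first-mover advantage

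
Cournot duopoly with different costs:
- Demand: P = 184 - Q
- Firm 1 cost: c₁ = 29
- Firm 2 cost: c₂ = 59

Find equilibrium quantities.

q₁* = 61.67, q₂* = 31.67

Work:
Reaction: q₁ = (184 - 29 - q₂)/2
Reaction: q₂ = (184 - 59 - q₁)/2
Solve simultaneously:
q₁* = (184 - 2×29 + 59)/3 = 61.67
q₂* = (184 - 2×59 + 29)/3 = 31.67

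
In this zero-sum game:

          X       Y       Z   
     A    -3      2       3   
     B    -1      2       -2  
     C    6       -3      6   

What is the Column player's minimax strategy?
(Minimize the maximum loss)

Column should play Y, value = 2

Work:
Column player minimizes Row's maximum payoff:
Column X: max payoff to Row = 6
Column Y: max payoff to Row = 2
Column Z: max payoff to Row = 6
Minimum is 2, achieved by column Y.
Minimax strategy: Y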